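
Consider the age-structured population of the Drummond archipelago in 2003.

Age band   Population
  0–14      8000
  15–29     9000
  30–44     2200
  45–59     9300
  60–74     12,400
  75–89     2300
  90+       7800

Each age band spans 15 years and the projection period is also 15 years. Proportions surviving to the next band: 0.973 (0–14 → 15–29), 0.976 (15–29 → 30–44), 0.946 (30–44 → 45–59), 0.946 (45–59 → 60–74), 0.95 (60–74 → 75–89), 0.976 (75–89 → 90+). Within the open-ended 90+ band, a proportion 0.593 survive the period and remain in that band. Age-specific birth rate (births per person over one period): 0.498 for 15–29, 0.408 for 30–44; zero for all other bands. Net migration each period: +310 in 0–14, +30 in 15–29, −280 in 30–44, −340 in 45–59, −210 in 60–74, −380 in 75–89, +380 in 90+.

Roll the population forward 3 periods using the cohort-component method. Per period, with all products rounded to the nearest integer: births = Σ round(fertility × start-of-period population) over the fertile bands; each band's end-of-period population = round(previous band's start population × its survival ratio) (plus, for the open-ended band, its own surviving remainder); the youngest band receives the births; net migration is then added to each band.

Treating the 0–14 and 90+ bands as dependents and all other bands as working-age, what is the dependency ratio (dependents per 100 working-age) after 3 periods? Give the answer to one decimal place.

85.7

[period 1]
Births: 9000 × 0.498 = 4482, 2200 × 0.408 = 898 → total 5380
15–29: 8000 × 0.973 = 7784
30–44: 9000 × 0.976 = 8784
45–59: 2200 × 0.946 = 2081
60–74: 9300 × 0.946 = 8798
75–89: 12400 × 0.95 = 11780
90+: 2300 × 0.976 + 7800 × 0.593 = 2245 + 4625 = 6870
Net migration: 0–14 + 310 → 5690; 15–29 + 30 → 7814; 30–44 − 280 → 8504; 45–59 − 340 → 1741; 60–74 − 210 → 8588; 75–89 − 380 → 11400; 90+ + 380 → 7250
Giving 5690 / 7814 / 8504 / 1741 / 8588 / 11400 / 7250.
[period 2]
Births: 7814 × 0.498 = 3891, 8504 × 0.408 = 3470 → total 7361
15–29: 5690 × 0.973 = 5536
30–44: 7814 × 0.976 = 7626
45–59: 8504 × 0.946 = 8045
60–74: 1741 × 0.946 = 1647
75–89: 8588 × 0.95 = 8159
90+: 11400 × 0.976 + 7250 × 0.593 = 11126 + 4299 = 15425
Net migration: 0–14 + 310 → 7671; 15–29 + 30 → 5566; 30–44 − 280 → 7346; 45–59 − 340 → 7705; 60–74 − 210 → 1437; 75–89 − 380 → 7779; 90+ + 380 → 15805
Giving 7671 / 5566 / 7346 / 7705 / 1437 / 7779 / 15805.
[period 3]
Births: 5566 × 0.498 = 2772, 7346 × 0.408 = 2997 → total 5769
15–29: 7671 × 0.973 = 7464
30–44: 5566 × 0.976 = 5432
45–59: 7346 × 0.946 = 6949
60–74: 7705 × 0.946 = 7289
75–89: 1437 × 0.95 = 1365
90+: 7779 × 0.976 + 15805 × 0.593 = 7592 + 9372 = 16964
Net migration: 0–14 + 310 → 6079; 15–29 + 30 → 7494; 30–44 − 280 → 5152; 45–59 − 340 → 6609; 60–74 − 210 → 7079; 75–89 − 380 → 985; 90+ + 380 → 17344
Giving 6079 / 7494 / 5152 / 6609 / 7079 / 985 / 17344.
Dependents (band 0–14 + band 90+) = 6079 + 17344 = 23423; working-age = 27319; ratio = 23423/27319 × 100 = 85.7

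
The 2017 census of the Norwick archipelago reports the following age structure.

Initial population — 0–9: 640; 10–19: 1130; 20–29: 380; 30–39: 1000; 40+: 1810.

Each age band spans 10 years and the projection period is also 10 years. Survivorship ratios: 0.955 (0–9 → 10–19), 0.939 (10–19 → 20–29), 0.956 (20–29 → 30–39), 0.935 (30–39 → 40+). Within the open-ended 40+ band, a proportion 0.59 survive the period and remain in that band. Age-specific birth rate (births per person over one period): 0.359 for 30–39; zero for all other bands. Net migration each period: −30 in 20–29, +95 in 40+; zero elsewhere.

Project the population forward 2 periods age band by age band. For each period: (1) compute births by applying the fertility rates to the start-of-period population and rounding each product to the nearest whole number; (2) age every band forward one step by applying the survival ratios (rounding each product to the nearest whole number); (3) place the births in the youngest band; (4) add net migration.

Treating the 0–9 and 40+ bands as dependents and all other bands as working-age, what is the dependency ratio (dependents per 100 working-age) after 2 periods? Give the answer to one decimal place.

96.2

Let band 1 be 0–9 through band 5 = 40+.
After projecting period 1:
Births: 1000 * 0.359 = 359
Band 2: 640 * 0.955 = 611
Band 3: 1130 * 0.939 = 1061
Band 4: 380 * 0.956 = 363
Band 5: 1000 * 0.935 + 1810 * 0.59 = 935 + 1068 = 2003
Net migration: Band 3 − 30 → 1031; Band 5 + 95 → 2098
Giving 359 / 611 / 1031 / 363 / 2098.
After projecting period 2:
Births: 363 * 0.359 = 130
Band 2: 359 * 0.955 = 343
Band 3: 611 * 0.939 = 574
Band 4: 1031 * 0.956 = 986
Band 5: 363 * 0.935 + 2098 * 0.59 = 339 + 1238 = 1577
Net migration: Band 3 − 30 → 544; Band 5 + 95 → 1672
Giving 130 / 343 / 544 / 986 / 1672.
Dependents (band 0–9 + band 40+) = 130 + 1672 = 1802; working-age = 1873; ratio = 1802/1873 × 100 = 96.2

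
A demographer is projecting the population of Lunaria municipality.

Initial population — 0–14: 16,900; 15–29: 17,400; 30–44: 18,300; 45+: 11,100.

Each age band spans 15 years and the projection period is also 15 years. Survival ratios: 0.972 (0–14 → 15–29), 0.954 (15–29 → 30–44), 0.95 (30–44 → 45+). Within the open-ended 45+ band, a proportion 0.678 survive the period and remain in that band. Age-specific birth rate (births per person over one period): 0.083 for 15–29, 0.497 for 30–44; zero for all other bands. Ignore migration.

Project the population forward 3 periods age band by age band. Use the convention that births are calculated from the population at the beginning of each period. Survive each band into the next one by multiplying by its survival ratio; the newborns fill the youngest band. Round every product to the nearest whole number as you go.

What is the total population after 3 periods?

Let band 1 be 0–14 through band 4 = 45+.
[period 1]
Births: 17400 × 0.083 = 1444  |  18300 × 0.497 = 9095 → total 10539
Band 2: 16900 × 0.972 = 16427
Band 3: 17400 × 0.954 = 16600
Band 4: 18300 × 0.95 + 11100 × 0.678 = 17385 + 7526 = 24911
Population now: 0–14=10539, 15–29=16427, 30–44=16600, 45+=24911
[period 2]
Births: 16427 × 0.083 = 1363  |  16600 × 0.497 = 8250 → total 9613
Band 2: 10539 × 0.972 = 10244
Band 3: 16427 × 0.954 = 15671
Band 4: 16600 × 0.95 + 24911 × 0.678 = 15770 + 16890 = 32660
Population now: 0–14=9613, 15–29=10244, 30–44=15671, 45+=32660
[period 3]
Births: 10244 × 0.083 = 850  |  15671 × 0.497 = 7788 → total 8638
Band 2: 9613 × 0.972 = 9344
Band 3: 10244 × 0.954 = 9773
Band 4: 15671 × 0.95 + 32660 × 0.678 = 14887 + 22143 = 37030
Population now: 0–14=8638, 15–29=9344, 30–44=9773, 45+=37030
Total after period 3: 8638 + 9344 + 9773 + 37030 = 64785

64785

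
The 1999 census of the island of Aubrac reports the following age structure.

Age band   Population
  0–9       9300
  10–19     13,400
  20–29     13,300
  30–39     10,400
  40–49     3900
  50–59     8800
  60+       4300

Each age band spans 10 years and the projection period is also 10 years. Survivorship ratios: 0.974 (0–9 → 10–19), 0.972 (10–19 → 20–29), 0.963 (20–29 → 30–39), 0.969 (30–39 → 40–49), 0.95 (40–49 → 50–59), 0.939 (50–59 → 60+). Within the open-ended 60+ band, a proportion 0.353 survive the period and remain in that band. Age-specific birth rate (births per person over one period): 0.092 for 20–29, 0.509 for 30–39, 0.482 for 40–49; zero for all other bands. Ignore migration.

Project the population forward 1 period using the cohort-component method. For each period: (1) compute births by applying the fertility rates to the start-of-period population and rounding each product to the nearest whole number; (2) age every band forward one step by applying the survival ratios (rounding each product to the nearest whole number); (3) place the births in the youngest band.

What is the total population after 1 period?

(Groups numbered youngest = 1 to oldest = 7.)
After projecting period 1:
Births: 13300 × 0.092 = 1224, 10400 × 0.509 = 5294, 3900 × 0.482 = 1880 — total 8398
Group 2: 9300 × 0.974 = 9058
Group 3: 13400 × 0.972 = 13025
Group 4: 13300 × 0.963 = 12808
Group 5: 10400 × 0.969 = 10078
Group 6: 3900 × 0.95 = 3705
Group 7: 8800 × 0.939 + 4300 × 0.353 = 8263 + 1518 = 9781
End of period: [8398, 9058, 13025, 12808, 10078, 3705, 9781]
Total after period 1: 8398 + 9058 + 13025 + 12808 + 10078 + 3705 + 9781 = 66853

66853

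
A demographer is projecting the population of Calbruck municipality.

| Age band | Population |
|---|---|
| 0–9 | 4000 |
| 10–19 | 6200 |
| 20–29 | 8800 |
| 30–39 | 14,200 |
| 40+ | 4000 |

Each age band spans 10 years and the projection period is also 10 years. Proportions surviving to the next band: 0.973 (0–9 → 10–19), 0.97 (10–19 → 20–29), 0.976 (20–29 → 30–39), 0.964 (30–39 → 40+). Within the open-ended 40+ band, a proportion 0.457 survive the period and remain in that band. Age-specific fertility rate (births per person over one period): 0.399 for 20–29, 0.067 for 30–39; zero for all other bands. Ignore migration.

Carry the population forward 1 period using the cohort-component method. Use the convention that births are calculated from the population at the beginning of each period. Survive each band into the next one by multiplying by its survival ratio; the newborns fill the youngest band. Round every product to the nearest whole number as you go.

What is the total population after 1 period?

38474

Let group 1 be 0–9 through group 5 = 40+.
After projecting period 1:
Births: 8800 × 0.399 = 3511, 14200 × 0.067 = 951 → total 4462
Group 2: 4000 × 0.973 = 3892
Group 3: 6200 × 0.97 = 6014
Group 4: 8800 × 0.976 = 8589
Group 5: 14200 × 0.964 + 4000 × 0.457 = 13689 + 1828 = 15517
Giving 4462 / 3892 / 6014 / 8589 / 15517.
Total after period 1: 4462 + 3892 + 6014 + 8589 + 15517 = 38474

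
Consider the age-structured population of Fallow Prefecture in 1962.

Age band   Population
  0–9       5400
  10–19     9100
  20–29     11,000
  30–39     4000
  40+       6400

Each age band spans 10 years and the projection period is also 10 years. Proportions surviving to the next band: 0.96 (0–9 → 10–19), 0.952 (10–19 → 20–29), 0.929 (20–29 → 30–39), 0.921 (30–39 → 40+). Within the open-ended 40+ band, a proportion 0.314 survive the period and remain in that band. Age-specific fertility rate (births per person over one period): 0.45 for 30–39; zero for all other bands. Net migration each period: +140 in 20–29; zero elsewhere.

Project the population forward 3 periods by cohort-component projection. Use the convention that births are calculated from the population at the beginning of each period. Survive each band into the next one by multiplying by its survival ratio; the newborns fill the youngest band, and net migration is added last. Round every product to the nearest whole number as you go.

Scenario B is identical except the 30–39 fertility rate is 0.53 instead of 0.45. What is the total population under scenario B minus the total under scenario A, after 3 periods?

1730

Numbering the groups 1..5 from youngest to oldest:
After projecting period 1:
Births: 4000 * 0.45 = 1800
Group 2: 5400 * 0.96 = 5184
Group 3: 9100 * 0.952 = 8663
Group 4: 11000 * 0.929 = 10219
Group 5: 4000 * 0.921 + 6400 * 0.314 = 3684 + 2010 = 5694
Net migration: Group 3 + 140 → 8803
Population now: 0–9=1800, 10–19=5184, 20–29=8803, 30–39=10219, 40+=5694
After projecting period 2:
Births: 10219 * 0.45 = 4599
Group 2: 1800 * 0.96 = 1728
Group 3: 5184 * 0.952 = 4935
Group 4: 8803 * 0.929 = 8178
Group 5: 10219 * 0.921 + 5694 * 0.314 = 9412 + 1788 = 11200
Net migration: Group 3 + 140 → 5075
Population now: 0–9=4599, 10–19=1728, 20–29=5075, 30–39=8178, 40+=11200
After projecting period 3:
Births: 8178 * 0.45 = 3680
Group 2: 4599 * 0.96 = 4415
Group 3: 1728 * 0.952 = 1645
Group 4: 5075 * 0.929 = 4715
Group 5: 8178 * 0.921 + 11200 * 0.314 = 7532 + 3517 = 11049
Net migration: Group 3 + 140 → 1785
Population now: 0–9=3680, 10–19=4415, 20–29=1785, 30–39=4715, 40+=11049
Scenario A total after 3 periods: 25644
Scenario B projection —
After projecting period 1:
Births: 4000 * 0.53 = 2120
Group 2: 5400 * 0.96 = 5184
Group 3: 9100 * 0.952 = 8663
Group 4: 11000 * 0.929 = 10219
Group 5: 4000 * 0.921 + 6400 * 0.314 = 3684 + 2010 = 5694
Net migration: Group 3 + 140 → 8803
Population now: 0–9=2120, 10–19=5184, 20–29=8803, 30–39=10219, 40+=5694
After projecting period 2:
Births: 10219 * 0.53 = 5416
Group 2: 2120 * 0.96 = 2035
Group 3: 5184 * 0.952 = 4935
Group 4: 8803 * 0.929 = 8178
Group 5: 10219 * 0.921 + 5694 * 0.314 = 9412 + 1788 = 11200
Net migration: Group 3 + 140 → 5075
Population now: 0–9=5416, 10–19=2035, 20–29=5075, 30–39=8178, 40+=11200
After projecting period 3:
Births: 8178 * 0.53 = 4334
Group 2: 5416 * 0.96 = 5199
Group 3: 2035 * 0.952 = 1937
Group 4: 5075 * 0.929 = 4715
Group 5: 8178 * 0.921 + 11200 * 0.314 = 7532 + 3517 = 11049
Net migration: Group 3 + 140 → 2077
Population now: 0–9=4334, 10–19=5199, 20–29=2077, 30–39=4715, 40+=11049
Scenario B total after 3 periods: 27374
Difference B − A = 27374 − 25644 = 1730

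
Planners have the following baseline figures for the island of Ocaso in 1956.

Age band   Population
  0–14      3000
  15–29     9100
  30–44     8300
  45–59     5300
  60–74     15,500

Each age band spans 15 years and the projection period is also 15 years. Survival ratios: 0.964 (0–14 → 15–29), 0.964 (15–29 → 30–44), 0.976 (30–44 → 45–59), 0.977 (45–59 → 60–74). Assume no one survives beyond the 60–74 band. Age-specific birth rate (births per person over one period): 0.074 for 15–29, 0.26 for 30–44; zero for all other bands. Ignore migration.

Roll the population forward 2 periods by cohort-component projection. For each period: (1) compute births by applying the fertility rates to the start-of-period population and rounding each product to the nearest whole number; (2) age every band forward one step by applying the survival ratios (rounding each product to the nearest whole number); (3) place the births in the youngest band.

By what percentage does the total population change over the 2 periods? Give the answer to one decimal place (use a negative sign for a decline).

Call the groups 1 to 5, youngest first.
— Period 1 —
Births: 9100 * 0.074 = 673 ; 8300 * 0.26 = 2158 — total 2831
Group 2: 3000 * 0.964 = 2892
Group 3: 9100 * 0.964 = 8772
Group 4: 8300 * 0.976 = 8101
Group 5: 5300 * 0.977 = 5178
Population now: 0–14=2831, 15–29=2892, 30–44=8772, 45–59=8101, 60–74=5178
— Period 2 —
Births: 2892 * 0.074 = 214 ; 8772 * 0.26 = 2281 — total 2495
Group 2: 2831 * 0.964 = 2729
Group 3: 2892 * 0.964 = 2788
Group 4: 8772 * 0.976 = 8561
Group 5: 8101 * 0.977 = 7915
Population now: 0–14=2495, 15–29=2729, 30–44=2788, 45–59=8561, 60–74=7915
Total: 41200 → 24488; change = -16712; percentage change = -40.6%

-40.6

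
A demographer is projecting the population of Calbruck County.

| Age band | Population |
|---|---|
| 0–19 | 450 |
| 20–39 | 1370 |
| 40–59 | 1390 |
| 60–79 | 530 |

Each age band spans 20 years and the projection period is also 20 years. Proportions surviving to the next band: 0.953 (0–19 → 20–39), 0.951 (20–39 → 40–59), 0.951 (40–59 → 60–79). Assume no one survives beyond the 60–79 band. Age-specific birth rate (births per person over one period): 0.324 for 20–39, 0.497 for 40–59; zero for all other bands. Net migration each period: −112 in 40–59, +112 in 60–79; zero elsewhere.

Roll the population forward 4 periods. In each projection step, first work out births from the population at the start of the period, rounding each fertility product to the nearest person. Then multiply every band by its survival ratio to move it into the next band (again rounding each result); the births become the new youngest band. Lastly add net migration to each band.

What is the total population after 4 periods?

2692

(Groups numbered youngest = 1 to oldest = 4.)
After projecting period 1:
Births: 1370 * 0.324 = 444 ; 1390 * 0.497 = 691 — total 1135
Group 2: 450 * 0.953 = 429
Group 3: 1370 * 0.951 = 1303
Group 4: 1390 * 0.951 = 1322
Net migration: Group 3 − 112 → 1191; Group 4 + 112 → 1434
→ [1135, 429, 1191, 1434]
After projecting period 2:
Births: 429 * 0.324 = 139 ; 1191 * 0.497 = 592 — total 731
Group 2: 1135 * 0.953 = 1082
Group 3: 429 * 0.951 = 408
Group 4: 1191 * 0.951 = 1133
Net migration: Group 3 − 112 → 296; Group 4 + 112 → 1245
→ [731, 1082, 296, 1245]
After projecting period 3:
Births: 1082 * 0.324 = 351 ; 296 * 0.497 = 147 — total 498
Group 2: 731 * 0.953 = 697
Group 3: 1082 * 0.951 = 1029
Group 4: 296 * 0.951 = 281
Net migration: Group 3 − 112 → 917; Group 4 + 112 → 393
→ [498, 697, 917, 393]
After projecting period 4:
Births: 697 * 0.324 = 226 ; 917 * 0.497 = 456 — total 682
Group 2: 498 * 0.953 = 475
Group 3: 697 * 0.951 = 663
Group 4: 917 * 0.951 = 872
Net migration: Group 3 − 112 → 551; Group 4 + 112 → 984
→ [682, 475, 551, 984]
Total after period 4: 682 + 475 + 551 + 984 = 2692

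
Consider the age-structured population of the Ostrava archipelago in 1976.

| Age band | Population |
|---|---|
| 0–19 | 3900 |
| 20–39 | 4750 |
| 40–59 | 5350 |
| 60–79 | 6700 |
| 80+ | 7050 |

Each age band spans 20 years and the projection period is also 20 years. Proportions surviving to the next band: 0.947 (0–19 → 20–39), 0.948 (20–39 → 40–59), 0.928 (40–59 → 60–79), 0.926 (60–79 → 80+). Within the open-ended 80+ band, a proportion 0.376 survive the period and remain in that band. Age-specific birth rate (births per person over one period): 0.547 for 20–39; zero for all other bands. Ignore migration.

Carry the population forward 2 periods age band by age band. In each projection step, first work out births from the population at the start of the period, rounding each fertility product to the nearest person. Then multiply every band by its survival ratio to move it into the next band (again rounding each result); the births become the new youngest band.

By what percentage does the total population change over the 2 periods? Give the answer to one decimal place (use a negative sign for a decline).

— Period 1 —
Births: 4750 * 0.547 = 2598
20–39: 3900 * 0.947 = 3693
40–59: 4750 * 0.948 = 4503
60–79: 5350 * 0.928 = 4965
80+: 6700 * 0.926 + 7050 * 0.376 = 6204 + 2651 = 8855
Giving 2598 / 3693 / 4503 / 4965 / 8855.
— Period 2 —
Births: 3693 * 0.547 = 2020
20–39: 2598 * 0.947 = 2460
40–59: 3693 * 0.948 = 3501
60–79: 4503 * 0.928 = 4179
80+: 4965 * 0.926 + 8855 * 0.376 = 4598 + 3329 = 7927
Giving 2020 / 2460 / 3501 / 4179 / 7927.
Total: 27750 → 20087; change = -7663; percentage change = -27.6%

-27.6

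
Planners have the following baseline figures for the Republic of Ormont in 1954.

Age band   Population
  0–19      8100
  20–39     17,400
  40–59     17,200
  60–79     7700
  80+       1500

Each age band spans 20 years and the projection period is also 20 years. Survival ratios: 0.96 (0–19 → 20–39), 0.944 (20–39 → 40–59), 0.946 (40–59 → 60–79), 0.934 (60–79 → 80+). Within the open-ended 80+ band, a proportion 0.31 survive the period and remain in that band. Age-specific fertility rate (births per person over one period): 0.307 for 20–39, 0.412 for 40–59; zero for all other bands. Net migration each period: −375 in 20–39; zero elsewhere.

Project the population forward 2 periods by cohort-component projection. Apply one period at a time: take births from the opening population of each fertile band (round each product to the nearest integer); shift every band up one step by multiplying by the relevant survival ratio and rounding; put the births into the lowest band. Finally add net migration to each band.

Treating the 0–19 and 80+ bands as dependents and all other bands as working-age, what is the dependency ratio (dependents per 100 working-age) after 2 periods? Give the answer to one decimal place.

78.1

Numbering the bands 1..5 from youngest to oldest:
Period 1.
Births: 17400 × 0.307 = 5342, 17200 × 0.412 = 7086 → 12428
Band 2: 8100 × 0.96 = 7776
Band 3: 17400 × 0.944 = 16426
Band 4: 17200 × 0.946 = 16271
Band 5: 7700 × 0.934 + 1500 × 0.31 = 7192 + 465 = 7657
Net migration: Band 2 − 375 → 7401
End of period: [12428, 7401, 16426, 16271, 7657]
Period 2.
Births: 7401 × 0.307 = 2272, 16426 × 0.412 = 6768 → 9040
Band 2: 12428 × 0.96 = 11931
Band 3: 7401 × 0.944 = 6987
Band 4: 16426 × 0.946 = 15539
Band 5: 16271 × 0.934 + 7657 × 0.31 = 15197 + 2374 = 17571
Net migration: Band 2 − 375 → 11556
End of period: [9040, 11556, 6987, 15539, 17571]
Dependents (band 0–19 + band 80+) = 9040 + 17571 = 26611; working-age = 34082; ratio = 26611/34082 × 100 = 78.1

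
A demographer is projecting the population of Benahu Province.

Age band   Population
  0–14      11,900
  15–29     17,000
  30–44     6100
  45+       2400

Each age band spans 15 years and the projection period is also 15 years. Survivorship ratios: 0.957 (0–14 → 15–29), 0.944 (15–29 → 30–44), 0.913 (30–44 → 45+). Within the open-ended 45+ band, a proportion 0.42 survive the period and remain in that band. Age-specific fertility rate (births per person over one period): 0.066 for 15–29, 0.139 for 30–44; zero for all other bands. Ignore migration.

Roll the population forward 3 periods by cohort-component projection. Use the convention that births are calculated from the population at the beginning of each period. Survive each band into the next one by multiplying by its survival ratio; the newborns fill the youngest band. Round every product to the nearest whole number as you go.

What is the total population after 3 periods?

— Period 1 —
Births: 17000 × 0.066 = 1122, 6100 × 0.139 = 848 ⇒ total 1970
15–29: 11900 × 0.957 = 11388
30–44: 17000 × 0.944 = 16048
45+: 6100 × 0.913 + 2400 × 0.42 = 5569 + 1008 = 6577
→ [1970, 11388, 16048, 6577]
— Period 2 —
Births: 11388 × 0.066 = 752, 16048 × 0.139 = 2231 ⇒ total 2983
15–29: 1970 × 0.957 = 1885
30–44: 11388 × 0.944 = 10750
45+: 16048 × 0.913 + 6577 × 0.42 = 14652 + 2762 = 17414
→ [2983, 1885, 10750, 17414]
— Period 3 —
Births: 1885 × 0.066 = 124, 10750 × 0.139 = 1494 ⇒ total 1618
15–29: 2983 × 0.957 = 2855
30–44: 1885 × 0.944 = 1779
45+: 10750 × 0.913 + 17414 × 0.42 = 9815 + 7314 = 17129
→ [1618, 2855, 1779, 17129]
Total after period 3: 1618 + 2855 + 1779 + 17129 = 23381

23381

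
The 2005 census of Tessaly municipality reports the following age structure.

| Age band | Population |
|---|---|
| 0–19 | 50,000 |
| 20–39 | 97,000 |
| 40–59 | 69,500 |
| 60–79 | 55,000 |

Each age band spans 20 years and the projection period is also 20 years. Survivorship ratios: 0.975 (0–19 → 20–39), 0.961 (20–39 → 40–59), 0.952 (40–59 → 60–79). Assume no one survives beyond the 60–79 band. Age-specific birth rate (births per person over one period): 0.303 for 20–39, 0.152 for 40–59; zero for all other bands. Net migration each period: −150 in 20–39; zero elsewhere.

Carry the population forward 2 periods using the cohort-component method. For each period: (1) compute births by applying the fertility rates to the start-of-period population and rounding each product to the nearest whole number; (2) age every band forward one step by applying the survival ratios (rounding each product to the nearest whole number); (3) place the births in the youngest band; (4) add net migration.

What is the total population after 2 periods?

After projecting period 1:
Births: 97000 × 0.303 = 29391, 69500 × 0.152 = 10564 ⇒ total 39955
20–39: 50000 × 0.975 = 48750
40–59: 97000 × 0.961 = 93217
60–79: 69500 × 0.952 = 66164
Net migration: 20–39 − 150 → 48600
→ [39955, 48600, 93217, 66164]
After projecting period 2:
Births: 48600 × 0.303 = 14726, 93217 × 0.152 = 14169 ⇒ total 28895
20–39: 39955 × 0.975 = 38956
40–59: 48600 × 0.961 = 46705
60–79: 93217 × 0.952 = 88743
Net migration: 20–39 − 150 → 38806
→ [28895, 38806, 46705, 88743]
Total after period 2: 28895 + 38806 + 46705 + 88743 = 203149

203149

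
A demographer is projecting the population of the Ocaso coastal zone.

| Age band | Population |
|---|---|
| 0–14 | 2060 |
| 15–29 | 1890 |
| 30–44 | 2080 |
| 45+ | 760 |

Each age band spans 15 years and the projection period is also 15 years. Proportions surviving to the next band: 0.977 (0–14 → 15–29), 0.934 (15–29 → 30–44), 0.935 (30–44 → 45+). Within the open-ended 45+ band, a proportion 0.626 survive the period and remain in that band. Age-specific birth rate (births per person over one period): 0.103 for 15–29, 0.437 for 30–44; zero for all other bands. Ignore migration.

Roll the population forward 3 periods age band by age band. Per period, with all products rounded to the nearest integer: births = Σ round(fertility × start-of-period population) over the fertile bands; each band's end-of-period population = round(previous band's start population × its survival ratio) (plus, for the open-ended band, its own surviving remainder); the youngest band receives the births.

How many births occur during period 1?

1104

Period 1:
Births: 1890 × 0.103 = 195, 2080 × 0.437 = 909 — total 1104
15–29: 2060 × 0.977 = 2013
30–44: 1890 × 0.934 = 1765
45+: 2080 × 0.935 + 760 × 0.626 = 1945 + 476 = 2421
End of period: [1104, 2013, 1765, 2421]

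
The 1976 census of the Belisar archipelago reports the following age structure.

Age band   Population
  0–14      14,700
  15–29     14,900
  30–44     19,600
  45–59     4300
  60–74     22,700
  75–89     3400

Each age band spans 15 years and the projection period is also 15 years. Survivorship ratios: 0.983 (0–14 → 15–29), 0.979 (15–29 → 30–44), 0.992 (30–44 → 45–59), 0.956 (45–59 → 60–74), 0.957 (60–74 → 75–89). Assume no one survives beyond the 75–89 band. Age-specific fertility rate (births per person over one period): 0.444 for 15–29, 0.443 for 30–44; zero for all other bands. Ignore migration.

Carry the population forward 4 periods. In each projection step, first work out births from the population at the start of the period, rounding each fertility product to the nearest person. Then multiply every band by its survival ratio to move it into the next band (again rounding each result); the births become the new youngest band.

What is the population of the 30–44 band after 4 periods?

Call the bands 1 to 6, youngest first.
Period 1:
Births: 14900 × 0.444 = 6616  |  19600 × 0.443 = 8683 → total 15299
Band 2: 14700 × 0.983 = 14450
Band 3: 14900 × 0.979 = 14587
Band 4: 19600 × 0.992 = 19443
Band 5: 4300 × 0.956 = 4111
Band 6: 22700 × 0.957 = 21724
→ [15299, 14450, 14587, 19443, 4111, 21724]
Period 2:
Births: 14450 × 0.444 = 6416  |  14587 × 0.443 = 6462 → total 12878
Band 2: 15299 × 0.983 = 15039
Band 3: 14450 × 0.979 = 14147
Band 4: 14587 × 0.992 = 14470
Band 5: 19443 × 0.956 = 18588
Band 6: 4111 × 0.957 = 3934
→ [12878, 15039, 14147, 14470, 18588, 3934]
Period 3:
Births: 15039 × 0.444 = 6677  |  14147 × 0.443 = 6267 → total 12944
Band 2: 12878 × 0.983 = 12659
Band 3: 15039 × 0.979 = 14723
Band 4: 14147 × 0.992 = 14034
Band 5: 14470 × 0.956 = 13833
Band 6: 18588 × 0.957 = 17789
→ [12944, 12659, 14723, 14034, 13833, 17789]
Period 4:
Births: 12659 × 0.444 = 5621  |  14723 × 0.443 = 6522 → total 12143
Band 2: 12944 × 0.983 = 12724
Band 3: 12659 × 0.979 = 12393
Band 4: 14723 × 0.992 = 14605
Band 5: 14034 × 0.956 = 13417
Band 6: 13833 × 0.957 = 13238
→ [12143, 12724, 12393, 14605, 13417, 13238]

12393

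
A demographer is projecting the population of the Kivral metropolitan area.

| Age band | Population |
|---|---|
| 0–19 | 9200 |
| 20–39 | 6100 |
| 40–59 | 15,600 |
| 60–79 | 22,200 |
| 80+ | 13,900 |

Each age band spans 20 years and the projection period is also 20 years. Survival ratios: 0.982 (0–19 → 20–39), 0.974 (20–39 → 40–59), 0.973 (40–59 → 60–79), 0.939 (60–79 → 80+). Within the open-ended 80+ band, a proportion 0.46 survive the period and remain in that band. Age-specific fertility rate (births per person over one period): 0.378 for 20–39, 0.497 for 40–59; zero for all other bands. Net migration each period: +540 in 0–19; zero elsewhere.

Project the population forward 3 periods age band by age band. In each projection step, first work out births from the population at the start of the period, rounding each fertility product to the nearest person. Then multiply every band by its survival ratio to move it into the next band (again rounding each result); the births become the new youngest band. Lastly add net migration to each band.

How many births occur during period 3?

Let group 1 be 0–19 through group 5 = 80+.
After projecting period 1:
Births: 6100 × 0.378 = 2306  |  15600 × 0.497 = 7753 ⇒ total 10059
Group 2: 9200 × 0.982 = 9034
Group 3: 6100 × 0.974 = 5941
Group 4: 15600 × 0.973 = 15179
Group 5: 22200 × 0.939 + 13900 × 0.46 = 20846 + 6394 = 27240
Net migration: Group 1 + 540 → 10599
→ [10599, 9034, 5941, 15179, 27240]
After projecting period 2:
Births: 9034 × 0.378 = 3415  |  5941 × 0.497 = 2953 ⇒ total 6368
Group 2: 10599 × 0.982 = 10408
Group 3: 9034 × 0.974 = 8799
Group 4: 5941 × 0.973 = 5781
Group 5: 15179 × 0.939 + 27240 × 0.46 = 14253 + 12530 = 26783
Net migration: Group 1 + 540 → 6908
→ [6908, 10408, 8799, 5781, 26783]
After projecting period 3:
Births: 10408 × 0.378 = 3934  |  8799 × 0.497 = 4373 ⇒ total 8307
Group 2: 6908 × 0.982 = 6784
Group 3: 10408 × 0.974 = 10137
Group 4: 8799 × 0.973 = 8561
Group 5: 5781 × 0.939 + 26783 × 0.46 = 5428 + 12320 = 17748
Net migration: Group 1 + 540 → 8847
→ [8847, 6784, 10137, 8561, 17748]

8307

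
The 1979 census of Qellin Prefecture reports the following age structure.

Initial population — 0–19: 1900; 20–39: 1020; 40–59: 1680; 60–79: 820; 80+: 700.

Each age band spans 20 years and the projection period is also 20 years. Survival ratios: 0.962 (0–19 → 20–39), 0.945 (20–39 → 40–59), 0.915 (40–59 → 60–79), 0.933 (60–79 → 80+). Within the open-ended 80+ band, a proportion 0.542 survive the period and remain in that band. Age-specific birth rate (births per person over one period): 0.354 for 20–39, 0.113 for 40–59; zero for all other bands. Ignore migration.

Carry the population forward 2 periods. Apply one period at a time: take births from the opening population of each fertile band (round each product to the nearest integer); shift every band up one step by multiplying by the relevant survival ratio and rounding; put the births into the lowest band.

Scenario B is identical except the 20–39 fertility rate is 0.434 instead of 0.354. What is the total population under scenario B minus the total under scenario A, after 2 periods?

225

[period 1]
Births: 1020 × 0.354 = 361, 1680 × 0.113 = 190 → 551
20–39: 1900 × 0.962 = 1828
40–59: 1020 × 0.945 = 964
60–79: 1680 × 0.915 = 1537
80+: 820 × 0.933 + 700 × 0.542 = 765 + 379 = 1144
Population now: 0–19=551, 20–39=1828, 40–59=964, 60–79=1537, 80+=1144
[period 2]
Births: 1828 × 0.354 = 647, 964 × 0.113 = 109 → 756
20–39: 551 × 0.962 = 530
40–59: 1828 × 0.945 = 1727
60–79: 964 × 0.915 = 882
80+: 1537 × 0.933 + 1144 × 0.542 = 1434 + 620 = 2054
Population now: 0–19=756, 20–39=530, 40–59=1727, 60–79=882, 80+=2054
Scenario A total after 2 periods: 5949
Scenario B projection —
[period 1]
Births: 1020 × 0.434 = 443, 1680 × 0.113 = 190 → 633
20–39: 1900 × 0.962 = 1828
40–59: 1020 × 0.945 = 964
60–79: 1680 × 0.915 = 1537
80+: 820 × 0.933 + 700 × 0.542 = 765 + 379 = 1144
Population now: 0–19=633, 20–39=1828, 40–59=964, 60–79=1537, 80+=1144
[period 2]
Births: 1828 × 0.434 = 793, 964 × 0.113 = 109 → 902
20–39: 633 × 0.962 = 609
40–59: 1828 × 0.945 = 1727
60–79: 964 × 0.915 = 882
80+: 1537 × 0.933 + 1144 × 0.542 = 1434 + 620 = 2054
Population now: 0–19=902, 20–39=609, 40–59=1727, 60–79=882, 80+=2054
Scenario B total after 2 periods: 6174
Difference B − A = 6174 − 5949 = 225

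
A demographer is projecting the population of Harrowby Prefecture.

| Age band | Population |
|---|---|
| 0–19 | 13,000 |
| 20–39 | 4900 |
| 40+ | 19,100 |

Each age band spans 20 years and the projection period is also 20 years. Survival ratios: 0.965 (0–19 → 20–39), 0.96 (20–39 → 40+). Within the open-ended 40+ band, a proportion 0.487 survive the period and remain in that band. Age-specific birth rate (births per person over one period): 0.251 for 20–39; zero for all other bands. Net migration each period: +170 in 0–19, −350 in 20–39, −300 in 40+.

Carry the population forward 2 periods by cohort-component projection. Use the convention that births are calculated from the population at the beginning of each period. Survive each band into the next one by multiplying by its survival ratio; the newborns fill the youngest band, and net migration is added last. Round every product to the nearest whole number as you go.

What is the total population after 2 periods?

After projecting period 1:
Births: 4900 × 0.251 = 1230
20–39: 13000 × 0.965 = 12545
40+: 4900 × 0.96 + 19100 × 0.487 = 4704 + 9302 = 14006
Net migration: 0–19 + 170 → 1400; 20–39 − 350 → 12195; 40+ − 300 → 13706
End of period: [1400, 12195, 13706]
After projecting period 2:
Births: 12195 × 0.251 = 3061
20–39: 1400 × 0.965 = 1351
40+: 12195 × 0.96 + 13706 × 0.487 = 11707 + 6675 = 18382
Net migration: 0–19 + 170 → 3231; 20–39 − 350 → 1001; 40+ − 300 → 18082
End of period: [3231, 1001, 18082]
Total after period 2: 3231 + 1001 + 18082 = 22314

22314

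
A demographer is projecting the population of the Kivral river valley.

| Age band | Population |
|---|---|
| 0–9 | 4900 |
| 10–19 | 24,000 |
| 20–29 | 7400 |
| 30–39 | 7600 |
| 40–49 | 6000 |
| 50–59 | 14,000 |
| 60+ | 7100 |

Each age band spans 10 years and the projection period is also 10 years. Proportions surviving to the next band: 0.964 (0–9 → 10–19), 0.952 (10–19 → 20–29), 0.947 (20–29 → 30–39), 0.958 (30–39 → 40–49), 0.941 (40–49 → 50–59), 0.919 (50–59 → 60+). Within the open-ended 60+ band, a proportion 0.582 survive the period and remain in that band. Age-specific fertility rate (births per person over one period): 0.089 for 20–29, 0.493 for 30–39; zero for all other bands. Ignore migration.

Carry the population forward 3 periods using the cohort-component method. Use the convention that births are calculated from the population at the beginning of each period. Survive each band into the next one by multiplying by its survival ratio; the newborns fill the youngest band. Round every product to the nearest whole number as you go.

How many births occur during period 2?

5488

[period 1]
Births: 7400 × 0.089 = 659, 7600 × 0.493 = 3747 → total 4406
10–19: 4900 × 0.964 = 4724
20–29: 24000 × 0.952 = 22848
30–39: 7400 × 0.947 = 7008
40–49: 7600 × 0.958 = 7281
50–59: 6000 × 0.941 = 5646
60+: 14000 × 0.919 + 7100 × 0.582 = 12866 + 4132 = 16998
→ [4406, 4724, 22848, 7008, 7281, 5646, 16998]
[period 2]
Births: 22848 × 0.089 = 2033, 7008 × 0.493 = 3455 → total 5488
10–19: 4406 × 0.964 = 4247
20–29: 4724 × 0.952 = 4497
30–39: 22848 × 0.947 = 21637
40–49: 7008 × 0.958 = 6714
50–59: 7281 × 0.941 = 6851
60+: 5646 × 0.919 + 16998 × 0.582 = 5189 + 9893 = 15082
→ [5488, 4247, 4497, 21637, 6714, 6851, 15082]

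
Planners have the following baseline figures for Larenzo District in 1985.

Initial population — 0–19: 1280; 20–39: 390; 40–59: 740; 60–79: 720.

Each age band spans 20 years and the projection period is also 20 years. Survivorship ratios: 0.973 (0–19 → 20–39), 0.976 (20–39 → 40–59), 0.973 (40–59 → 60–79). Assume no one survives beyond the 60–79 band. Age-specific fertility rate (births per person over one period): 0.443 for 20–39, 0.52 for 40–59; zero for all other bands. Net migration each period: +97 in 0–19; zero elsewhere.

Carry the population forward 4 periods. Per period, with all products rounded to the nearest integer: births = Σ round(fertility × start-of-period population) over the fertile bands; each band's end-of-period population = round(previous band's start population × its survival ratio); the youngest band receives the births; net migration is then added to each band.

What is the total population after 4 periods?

Period 1:
Births: 390 × 0.443 = 173  |  740 × 0.52 = 385 → 558
20–39: 1280 × 0.973 = 1245
40–59: 390 × 0.976 = 381
60–79: 740 × 0.973 = 720
Net migration: 0–19 + 97 → 655
Giving 655 / 1245 / 381 / 720.
Period 2:
Births: 1245 × 0.443 = 552  |  381 × 0.52 = 198 → 750
20–39: 655 × 0.973 = 637
40–59: 1245 × 0.976 = 1215
60–79: 381 × 0.973 = 371
Net migration: 0–19 + 97 → 847
Giving 847 / 637 / 1215 / 371.
Period 3:
Births: 637 × 0.443 = 282  |  1215 × 0.52 = 632 → 914
20–39: 847 × 0.973 = 824
40–59: 637 × 0.976 = 622
60–79: 1215 × 0.973 = 1182
Net migration: 0–19 + 97 → 1011
Giving 1011 / 824 / 622 / 1182.
Period 4:
Births: 824 × 0.443 = 365  |  622 × 0.52 = 323 → 688
20–39: 1011 × 0.973 = 984
40–59: 824 × 0.976 = 804
60–79: 622 × 0.973 = 605
Net migration: 0–19 + 97 → 785
Giving 785 / 984 / 804 / 605.
Total after period 4: 785 + 984 + 804 + 605 = 3178

3178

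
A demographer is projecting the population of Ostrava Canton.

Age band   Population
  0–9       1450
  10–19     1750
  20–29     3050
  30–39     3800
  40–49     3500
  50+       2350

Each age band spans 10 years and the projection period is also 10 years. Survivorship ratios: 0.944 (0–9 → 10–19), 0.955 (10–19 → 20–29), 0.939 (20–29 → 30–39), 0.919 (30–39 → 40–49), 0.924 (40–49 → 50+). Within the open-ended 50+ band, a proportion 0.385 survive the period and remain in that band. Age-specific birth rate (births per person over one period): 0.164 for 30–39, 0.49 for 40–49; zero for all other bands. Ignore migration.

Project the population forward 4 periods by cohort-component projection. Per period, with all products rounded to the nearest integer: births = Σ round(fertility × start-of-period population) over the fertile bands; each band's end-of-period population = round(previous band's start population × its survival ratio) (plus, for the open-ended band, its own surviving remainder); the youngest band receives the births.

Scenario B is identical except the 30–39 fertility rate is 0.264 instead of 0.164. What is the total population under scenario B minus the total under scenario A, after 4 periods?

Call the bands 1 to 6, youngest first.
Period 1.
Births: 3800 × 0.164 = 623  |  3500 × 0.49 = 1715 → total 2338
Band 2: 1450 × 0.944 = 1369
Band 3: 1750 × 0.955 = 1671
Band 4: 3050 × 0.939 = 2864
Band 5: 3800 × 0.919 = 3492
Band 6: 3500 × 0.924 + 2350 × 0.385 = 3234 + 905 = 4139
End of period: [2338, 1369, 1671, 2864, 3492, 4139]
Period 2.
Births: 2864 × 0.164 = 470  |  3492 × 0.49 = 1711 → total 2181
Band 2: 2338 × 0.944 = 2207
Band 3: 1369 × 0.955 = 1307
Band 4: 1671 × 0.939 = 1569
Band 5: 2864 × 0.919 = 2632
Band 6: 3492 × 0.924 + 4139 × 0.385 = 3227 + 1594 = 4821
End of period: [2181, 2207, 1307, 1569, 2632, 4821]
Period 3.
Births: 1569 × 0.164 = 257  |  2632 × 0.49 = 1290 → total 1547
Band 2: 2181 × 0.944 = 2059
Band 3: 2207 × 0.955 = 2108
Band 4: 1307 × 0.939 = 1227
Band 5: 1569 × 0.919 = 1442
Band 6: 2632 × 0.924 + 4821 × 0.385 = 2432 + 1856 = 4288
End of period: [1547, 2059, 2108, 1227, 1442, 4288]
Period 4.
Births: 1227 × 0.164 = 201  |  1442 × 0.49 = 707 → total 908
Band 2: 1547 × 0.944 = 1460
Band 3: 2059 × 0.955 = 1966
Band 4: 2108 × 0.939 = 1979
Band 5: 1227 × 0.919 = 1128
Band 6: 1442 × 0.924 + 4288 × 0.385 = 1332 + 1651 = 2983
End of period: [908, 1460, 1966, 1979, 1128, 2983]
Scenario A total after 4 periods: 10424
Scenario B projection —
Period 1.
Births: 3800 × 0.264 = 1003  |  3500 × 0.49 = 1715 → total 2718
Band 2: 1450 × 0.944 = 1369
Band 3: 1750 × 0.955 = 1671
Band 4: 3050 × 0.939 = 2864
Band 5: 3800 × 0.919 = 3492
Band 6: 3500 × 0.924 + 2350 × 0.385 = 3234 + 905 = 4139
End of period: [2718, 1369, 1671, 2864, 3492, 4139]
Period 2.
Births: 2864 × 0.264 = 756  |  3492 × 0.49 = 1711 → total 2467
Band 2: 2718 × 0.944 = 2566
Band 3: 1369 × 0.955 = 1307
Band 4: 1671 × 0.939 = 1569
Band 5: 2864 × 0.919 = 2632
Band 6: 3492 × 0.924 + 4139 × 0.385 = 3227 + 1594 = 4821
End of period: [2467, 2566, 1307, 1569, 2632, 4821]
Period 3.
Births: 1569 × 0.264 = 414  |  2632 × 0.49 = 1290 → total 1704
Band 2: 2467 × 0.944 = 2329
Band 3: 2566 × 0.955 = 2451
Band 4: 1307 × 0.939 = 1227
Band 5: 1569 × 0.919 = 1442
Band 6: 2632 × 0.924 + 4821 × 0.385 = 2432 + 1856 = 4288
End of period: [1704, 2329, 2451, 1227, 1442, 4288]
Period 4.
Births: 1227 × 0.264 = 324  |  1442 × 0.49 = 707 → total 1031
Band 2: 1704 × 0.944 = 1609
Band 3: 2329 × 0.955 = 2224
Band 4: 2451 × 0.939 = 2301
Band 5: 1227 × 0.919 = 1128
Band 6: 1442 × 0.924 + 4288 × 0.385 = 1332 + 1651 = 2983
End of period: [1031, 1609, 2224, 2301, 1128, 2983]
Scenario B total after 4 periods: 11276
Difference B − A = 11276 − 10424 = 852

852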